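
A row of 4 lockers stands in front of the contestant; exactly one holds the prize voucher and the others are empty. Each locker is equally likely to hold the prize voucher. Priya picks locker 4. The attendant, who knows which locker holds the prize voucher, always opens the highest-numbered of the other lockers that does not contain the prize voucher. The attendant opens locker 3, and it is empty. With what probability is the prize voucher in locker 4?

Consider each possible location of the prize voucher in turn.
If it is in any of lockers 1, 2, and 4 (prior 1/4 each): locker 3 is the highest-numbered option available, probability 1; weight (1/4)·1 = 1/4 each.
If it is in locker 3 (prior 1/4): the attendant opened locker 3, so this case is ruled out; weight (1/4)·0 = 0.
The weights sum to 3/4.
So P(the prize voucher in locker 4 | the attendant opened locker 3) = (1/4) / (3/4) = 1/3.

1/3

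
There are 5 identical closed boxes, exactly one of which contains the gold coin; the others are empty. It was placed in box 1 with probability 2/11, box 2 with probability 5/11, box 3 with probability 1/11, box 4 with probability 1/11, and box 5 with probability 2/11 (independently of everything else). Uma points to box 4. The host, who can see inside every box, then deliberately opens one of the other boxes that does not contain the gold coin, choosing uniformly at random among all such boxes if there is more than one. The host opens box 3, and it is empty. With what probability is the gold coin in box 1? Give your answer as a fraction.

Apply Bayes' rule, conditioning on where the gold coin actually is.
If it is in either of boxes 1 and 5 (prior 2/11 each): the host has 3 equally likely choices, so probability 1/3; weight (2/11)·(1/3) = 2/33 each.
If it is in box 2 (prior 5/11): the host has 3 equally likely choices, so probability 1/3; weight (5/11)·(1/3) = 5/33.
If it is in box 3 (prior 1/11): the host opened box 3, so this case is ruled out; weight (1/11)·0 = 0.
If it is in box 4 (prior 1/11): the host has 4 equally likely choices, so probability 1/4; weight (1/11)·(1/4) = 1/44.
The weights sum to 13/44.
So P(the gold coin in box 1 | the host opened box 3) = (2/33) / (13/44) = 8/39.

8/39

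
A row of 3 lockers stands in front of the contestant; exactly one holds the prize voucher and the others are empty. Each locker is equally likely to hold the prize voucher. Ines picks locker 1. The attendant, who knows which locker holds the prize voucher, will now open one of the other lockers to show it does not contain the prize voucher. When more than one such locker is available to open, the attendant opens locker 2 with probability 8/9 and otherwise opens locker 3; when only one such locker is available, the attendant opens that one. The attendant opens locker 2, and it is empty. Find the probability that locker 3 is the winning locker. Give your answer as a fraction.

Condition on the true location of the prize voucher.
If it is in locker 1 (prior 1/3): locker 2 is available, opened with probability 8/9; weight (1/3)·(8/9) = 8/27.
If it is in locker 2 (prior 1/3): the attendant opened locker 2, so this case is ruled out; weight (1/3)·0 = 0.
If it is in locker 3 (prior 1/3): only locker 2 is available, probability 1; weight (1/3)·1 = 1/3.
The weights sum to 17/27.
So P(the prize voucher in locker 3 | the attendant opened locker 2) = (1/3) / (17/27) = 9/17.

9/17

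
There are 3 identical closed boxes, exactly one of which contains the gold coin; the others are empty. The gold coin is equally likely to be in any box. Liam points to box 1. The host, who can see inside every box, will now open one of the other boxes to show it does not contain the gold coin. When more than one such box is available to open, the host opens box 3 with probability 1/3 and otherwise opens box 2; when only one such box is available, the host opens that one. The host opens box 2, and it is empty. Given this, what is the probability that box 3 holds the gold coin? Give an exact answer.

3/5

Consider each possible location of the gold coin in turn.
If it is in box 1 (prior 1/3): box 3 is available but not opened, probability 2/3; weight (1/3)·(2/3) = 2/9.
If it is in box 2 (prior 1/3): the host opened box 2, so this case is ruled out; weight (1/3)·0 = 0.
If it is in box 3 (prior 1/3): only box 2 is available, probability 1; weight (1/3)·1 = 1/3.
The weights sum to 5/9.
So P(the gold coin in box 3 | the host opened box 2) = (1/3) / (5/9) = 3/5.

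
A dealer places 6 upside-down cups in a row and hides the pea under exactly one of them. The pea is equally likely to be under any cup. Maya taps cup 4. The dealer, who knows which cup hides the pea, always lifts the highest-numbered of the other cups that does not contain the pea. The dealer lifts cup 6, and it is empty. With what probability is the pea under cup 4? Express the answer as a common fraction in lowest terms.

1/5

Condition on the true location of the pea.
If it is under any of cups 1, 2, 3, 4, and 5 (prior 1/6 each): cup 6 is the highest-numbered option available, probability 1; weight (1/6)·1 = 1/6 each.
If it is under cup 6 (prior 1/6): the dealer opened cup 6, so this case is ruled out; weight (1/6)·0 = 0.
The weights sum to 5/6.
So P(the pea under cup 4 | the dealer opened cup 6) = (1/6) / (5/6) = 1/5.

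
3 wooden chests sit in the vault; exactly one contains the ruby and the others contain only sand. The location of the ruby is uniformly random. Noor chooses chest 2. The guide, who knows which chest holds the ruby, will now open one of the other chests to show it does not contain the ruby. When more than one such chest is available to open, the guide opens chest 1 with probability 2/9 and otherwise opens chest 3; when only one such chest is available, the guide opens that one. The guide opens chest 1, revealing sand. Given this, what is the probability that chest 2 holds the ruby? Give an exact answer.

Consider each possible location of the ruby in turn.
If it is in chest 1 (prior 1/3): the guide opened chest 1, so this case is ruled out; weight (1/3)·0 = 0.
If it is in chest 2 (prior 1/3): chest 1 is available, opened with probability 2/9; weight (1/3)·(2/9) = 2/27.
If it is in chest 3 (prior 1/3): only chest 1 is available, probability 1; weight (1/3)·1 = 1/3.
The weights sum to 11/27.
So P(the ruby in chest 2 | the guide opened chest 1) = (2/27) / (11/27) = 2/11.

2/11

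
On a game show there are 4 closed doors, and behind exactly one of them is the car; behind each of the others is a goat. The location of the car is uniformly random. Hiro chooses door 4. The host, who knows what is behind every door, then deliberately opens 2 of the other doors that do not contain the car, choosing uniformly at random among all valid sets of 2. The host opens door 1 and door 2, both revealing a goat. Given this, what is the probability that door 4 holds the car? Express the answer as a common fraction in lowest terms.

1/4

Consider each possible location of the car in turn.
If it is behind either of doors 1 and 2 (prior 1/4 each): that door was opened and seen not to hold the prize — ruled out; weight (1/4)·0 = 0 each.
If it is behind door 3 (prior 1/4): the host has no choice, probability 1; weight (1/4)·1 = 1/4.
If it is behind door 4 (prior 1/4): the host has 3 equally likely choices, so probability 1/3; weight (1/4)·(1/3) = 1/12.
The weights sum to 1/3.
So P(the car behind door 4 | the host opened door 1 and door 2) = (1/12) / (1/3) = 1/4.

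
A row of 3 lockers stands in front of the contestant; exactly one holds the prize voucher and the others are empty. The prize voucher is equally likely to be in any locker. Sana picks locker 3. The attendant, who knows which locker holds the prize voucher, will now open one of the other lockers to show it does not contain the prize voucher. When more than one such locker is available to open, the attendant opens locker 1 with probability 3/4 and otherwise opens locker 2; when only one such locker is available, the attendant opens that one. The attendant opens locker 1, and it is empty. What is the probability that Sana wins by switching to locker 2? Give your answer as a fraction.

4/7

Condition on the true location of the prize voucher.
If it is in locker 1 (prior 1/3): the attendant opened locker 1, so this case is ruled out; weight (1/3)·0 = 0.
If it is in locker 2 (prior 1/3): only locker 1 is available, probability 1; weight (1/3)·1 = 1/3.
If it is in locker 3 (prior 1/3): locker 1 is available, opened with probability 3/4; weight (1/3)·(3/4) = 1/4.
The weights sum to 7/12.
So P(the prize voucher in locker 2 | the attendant opened locker 1) = (1/3) / (7/12) = 4/7.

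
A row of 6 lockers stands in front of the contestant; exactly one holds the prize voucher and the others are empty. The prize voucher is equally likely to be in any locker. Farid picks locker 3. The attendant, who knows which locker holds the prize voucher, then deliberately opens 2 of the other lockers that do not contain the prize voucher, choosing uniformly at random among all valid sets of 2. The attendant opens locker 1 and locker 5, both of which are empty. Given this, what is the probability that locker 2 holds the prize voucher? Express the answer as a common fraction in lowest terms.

5/18

Apply Bayes' rule, conditioning on where the prize voucher actually is.
If it is in either of lockers 1 and 5 (prior 1/6 each): that locker was opened and seen not to hold the prize — ruled out; weight (1/6)·0 = 0 each.
If it is in any of lockers 2, 4, and 6 (prior 1/6 each): the attendant has 6 equally likely choices, so probability 1/6; weight (1/6)·(1/6) = 1/36 each.
If it is in locker 3 (prior 1/6): the attendant has 10 equally likely choices, so probability 1/10; weight (1/6)·(1/10) = 1/60.
The weights sum to 1/10.
So P(the prize voucher in locker 2 | the attendant opened locker 1 and locker 5) = (1/36) / (1/10) = 5/18.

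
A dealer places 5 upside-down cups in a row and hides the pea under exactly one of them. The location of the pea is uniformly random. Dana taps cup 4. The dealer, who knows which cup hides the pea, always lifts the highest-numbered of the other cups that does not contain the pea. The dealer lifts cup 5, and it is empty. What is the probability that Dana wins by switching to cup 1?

1/4

Apply Bayes' rule, conditioning on where the pea actually is.
If it is under any of cups 1, 2, 3, and 4 (prior 1/5 each): cup 5 is the highest-numbered option available, probability 1; weight (1/5)·1 = 1/5 each.
If it is under cup 5 (prior 1/5): the dealer opened cup 5, so this case is ruled out; weight (1/5)·0 = 0.
The weights sum to 4/5.
So P(the pea under cup 1 | the dealer opened cup 5) = (1/5) / (4/5) = 1/4.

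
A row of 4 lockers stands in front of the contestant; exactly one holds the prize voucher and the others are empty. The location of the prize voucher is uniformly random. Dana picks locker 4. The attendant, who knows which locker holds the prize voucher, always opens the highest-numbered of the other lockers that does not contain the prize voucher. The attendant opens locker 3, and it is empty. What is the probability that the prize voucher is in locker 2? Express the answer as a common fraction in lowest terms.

1/3

Apply Bayes' rule, conditioning on where the prize voucher actually is.
If it is in any of lockers 1, 2, and 4 (prior 1/4 each): locker 3 is the highest-numbered option available, probability 1; weight (1/4)·1 = 1/4 each.
If it is in locker 3 (prior 1/4): the attendant opened locker 3, so this case is ruled out; weight (1/4)·0 = 0.
The weights sum to 3/4.
So P(the prize voucher in locker 2 | the attendant opened locker 3) = (1/4) / (3/4) = 1/3.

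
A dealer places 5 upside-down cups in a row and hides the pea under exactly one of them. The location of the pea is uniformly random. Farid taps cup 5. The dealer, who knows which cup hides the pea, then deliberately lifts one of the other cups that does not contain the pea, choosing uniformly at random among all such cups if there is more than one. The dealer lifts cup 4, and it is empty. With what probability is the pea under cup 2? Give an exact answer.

Apply Bayes' rule, conditioning on where the pea actually is.
If it is under any of cups 1, 2, and 3 (prior 1/5 each): the dealer has 3 equally likely choices, so probability 1/3; weight (1/5)·(1/3) = 1/15 each.
If it is under cup 4 (prior 1/5): the dealer opened cup 4, so this case is ruled out; weight (1/5)·0 = 0.
If it is under cup 5 (prior 1/5): the dealer has 4 equally likely choices, so probability 1/4; weight (1/5)·(1/4) = 1/20.
The weights sum to 1/4.
So P(the pea under cup 2 | the dealer opened cup 4) = (1/15) / (1/4) = 4/15.

4/15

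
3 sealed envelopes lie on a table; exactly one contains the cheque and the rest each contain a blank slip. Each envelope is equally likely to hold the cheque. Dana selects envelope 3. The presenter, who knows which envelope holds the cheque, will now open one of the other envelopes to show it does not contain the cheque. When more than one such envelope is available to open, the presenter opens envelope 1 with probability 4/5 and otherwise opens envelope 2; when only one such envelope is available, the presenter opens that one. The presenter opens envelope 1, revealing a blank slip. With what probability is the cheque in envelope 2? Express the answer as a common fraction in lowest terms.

5/9

Condition on the true location of the cheque.
If it is in envelope 1 (prior 1/3): the presenter opened envelope 1, so this case is ruled out; weight (1/3)·0 = 0.
If it is in envelope 2 (prior 1/3): only envelope 1 is available, probability 1; weight (1/3)·1 = 1/3.
If it is in envelope 3 (prior 1/3): envelope 1 is available, opened with probability 4/5; weight (1/3)·(4/5) = 4/15.
The weights sum to 3/5.
So P(the cheque in envelope 2 | the presenter opened envelope 1) = (1/3) / (3/5) = 5/9.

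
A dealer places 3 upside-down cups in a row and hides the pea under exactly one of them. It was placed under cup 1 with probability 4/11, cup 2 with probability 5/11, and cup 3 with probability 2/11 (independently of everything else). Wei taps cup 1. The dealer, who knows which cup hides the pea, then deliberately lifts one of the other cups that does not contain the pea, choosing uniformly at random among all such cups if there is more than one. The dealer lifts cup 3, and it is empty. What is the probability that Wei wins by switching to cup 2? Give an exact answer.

5/7

Condition on the true location of the pea.
If it is under cup 1 (prior 4/11): the dealer has 2 equally likely choices, so probability 1/2; weight (4/11)·(1/2) = 2/11.
If it is under cup 2 (prior 5/11): the dealer has no choice, probability 1; weight (5/11)·1 = 5/11.
If it is under cup 3 (prior 2/11): the dealer opened cup 3, so this case is ruled out; weight (2/11)·0 = 0.
The weights sum to 7/11.
So P(the pea under cup 2 | the dealer opened cup 3) = (5/11) / (7/11) = 5/7.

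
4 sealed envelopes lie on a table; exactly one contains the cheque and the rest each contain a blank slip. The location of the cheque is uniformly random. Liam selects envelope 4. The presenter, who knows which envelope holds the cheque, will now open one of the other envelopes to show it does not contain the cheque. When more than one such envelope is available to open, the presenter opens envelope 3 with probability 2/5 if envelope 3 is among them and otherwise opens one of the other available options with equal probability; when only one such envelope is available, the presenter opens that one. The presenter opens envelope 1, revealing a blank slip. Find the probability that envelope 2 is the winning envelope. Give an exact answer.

3/7

Apply Bayes' rule, conditioning on where the cheque actually is.
If it is in envelope 1 (prior 1/4): the presenter opened envelope 1, so this case is ruled out; weight (1/4)·0 = 0.
If it is in envelope 2 (prior 1/4): envelope 3 is available but not opened, probability 3/5; weight (1/4)·(3/5) = 3/20.
If it is in envelope 3 (prior 1/4): envelope 3 holds the prize so is unavailable; the presenter chooses uniformly among the 2 others, probability 1/2; weight (1/4)·(1/2) = 1/8.
If it is in envelope 4 (prior 1/4): envelope 3 is available but not opened; envelope 1 gets probability (1 − 2/5)/2 = 3/10; weight (1/4)·(3/10) = 3/40.
The weights sum to 7/20.
So P(the cheque in envelope 2 | the presenter opened envelope 1) = (3/20) / (7/20) = 3/7.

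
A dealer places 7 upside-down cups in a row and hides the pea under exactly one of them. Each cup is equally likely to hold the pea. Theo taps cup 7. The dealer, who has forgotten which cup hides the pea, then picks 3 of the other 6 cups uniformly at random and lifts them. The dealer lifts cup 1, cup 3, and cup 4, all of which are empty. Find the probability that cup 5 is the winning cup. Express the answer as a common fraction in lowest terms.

1/4

Apply Bayes' rule, conditioning on where the pea actually is.
If it is under any of cups 1, 3, and 4 (prior 1/7 each): that cup was opened and seen not to hold the prize — ruled out; weight (1/7)·0 = 0 each.
If it is under any of cups 2, 5, 6, and 7 (prior 1/7 each): the dealer picks exactly this set with probability 1/20 regardless, and none is the prize; weight (1/7)·(1/20) = 1/140 each.
The weights sum to 1/35.
So P(the pea under cup 5 | the dealer opened cup 1, cup 3, and cup 4) = (1/140) / (1/35) = 1/4.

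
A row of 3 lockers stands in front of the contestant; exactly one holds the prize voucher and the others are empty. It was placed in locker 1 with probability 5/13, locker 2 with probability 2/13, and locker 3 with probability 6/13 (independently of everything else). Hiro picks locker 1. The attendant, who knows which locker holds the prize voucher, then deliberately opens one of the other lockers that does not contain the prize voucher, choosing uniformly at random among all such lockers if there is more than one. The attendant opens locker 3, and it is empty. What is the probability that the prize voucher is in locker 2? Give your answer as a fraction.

4/9

Condition on the true location of the prize voucher.
If it is in locker 1 (prior 5/13): the attendant has 2 equally likely choices, so probability 1/2; weight (5/13)·(1/2) = 5/26.
If it is in locker 2 (prior 2/13): the attendant has no choice, probability 1; weight (2/13)·1 = 2/13.
If it is in locker 3 (prior 6/13): the attendant opened locker 3, so this case is ruled out; weight (6/13)·0 = 0.
The weights sum to 9/26.
So P(the prize voucher in locker 2 | the attendant opened locker 3) = (2/13) / (9/26) = 4/9.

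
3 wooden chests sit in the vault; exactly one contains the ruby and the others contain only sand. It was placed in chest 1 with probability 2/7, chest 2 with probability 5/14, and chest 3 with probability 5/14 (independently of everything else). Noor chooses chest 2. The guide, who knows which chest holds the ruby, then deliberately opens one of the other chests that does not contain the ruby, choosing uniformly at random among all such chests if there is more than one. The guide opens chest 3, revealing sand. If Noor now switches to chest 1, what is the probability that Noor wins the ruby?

Condition on the true location of the ruby.
If it is in chest 1 (prior 2/7): the guide has no choice, probability 1; weight (2/7)·1 = 2/7.
If it is in chest 2 (prior 5/14): the guide has 2 equally likely choices, so probability 1/2; weight (5/14)·(1/2) = 5/28.
If it is in chest 3 (prior 5/14): the guide opened chest 3, so this case is ruled out; weight (5/14)·0 = 0.
The weights sum to 13/28.
So P(the ruby in chest 1 | the guide opened chest 3) = (2/7) / (13/28) = 8/13.

8/13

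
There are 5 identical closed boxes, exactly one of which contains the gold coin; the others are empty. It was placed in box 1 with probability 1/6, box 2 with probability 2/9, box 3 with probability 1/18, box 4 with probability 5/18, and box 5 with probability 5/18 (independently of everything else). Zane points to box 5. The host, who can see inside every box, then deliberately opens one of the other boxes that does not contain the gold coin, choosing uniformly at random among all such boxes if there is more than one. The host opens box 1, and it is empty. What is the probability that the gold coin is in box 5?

3/11

Apply Bayes' rule, conditioning on where the gold coin actually is.
If it is in box 1 (prior 1/6): the host opened box 1, so this case is ruled out; weight (1/6)·0 = 0.
If it is in box 2 (prior 2/9): the host has 3 equally likely choices, so probability 1/3; weight (2/9)·(1/3) = 2/27.
If it is in box 3 (prior 1/18): the host has 3 equally likely choices, so probability 1/3; weight (1/18)·(1/3) = 1/54.
If it is in box 4 (prior 5/18): the host has 3 equally likely choices, so probability 1/3; weight (5/18)·(1/3) = 5/54.
If it is in box 5 (prior 5/18): the host has 4 equally likely choices, so probability 1/4; weight (5/18)·(1/4) = 5/72.
The weights sum to 55/216.
So P(the gold coin in box 5 | the host opened box 1) = (5/72) / (55/216) = 3/11.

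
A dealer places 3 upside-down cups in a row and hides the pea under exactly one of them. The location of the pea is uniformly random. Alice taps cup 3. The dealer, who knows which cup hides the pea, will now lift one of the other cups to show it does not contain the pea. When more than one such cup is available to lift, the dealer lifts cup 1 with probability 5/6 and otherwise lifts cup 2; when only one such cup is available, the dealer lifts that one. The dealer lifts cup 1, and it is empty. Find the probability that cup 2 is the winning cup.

Consider each possible location of the pea in turn.
If it is under cup 1 (prior 1/3): the dealer opened cup 1, so this case is ruled out; weight (1/3)·0 = 0.
If it is under cup 2 (prior 1/3): only cup 1 is available, probability 1; weight (1/3)·1 = 1/3.
If it is under cup 3 (prior 1/3): cup 1 is available, opened with probability 5/6; weight (1/3)·(5/6) = 5/18.
The weights sum to 11/18.
So P(the pea under cup 2 | the dealer opened cup 1) = (1/3) / (11/18) = 6/11.

6/11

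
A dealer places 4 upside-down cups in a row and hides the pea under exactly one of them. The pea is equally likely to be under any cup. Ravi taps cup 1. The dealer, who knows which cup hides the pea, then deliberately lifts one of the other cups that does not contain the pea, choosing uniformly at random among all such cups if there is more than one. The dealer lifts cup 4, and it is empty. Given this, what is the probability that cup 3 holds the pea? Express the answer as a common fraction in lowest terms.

Consider each possible location of the pea in turn.
If it is under cup 1 (prior 1/4): the dealer has 3 equally likely choices, so probability 1/3; weight (1/4)·(1/3) = 1/12.
If it is under either of cups 2 and 3 (prior 1/4 each): the dealer has 2 equally likely choices, so probability 1/2; weight (1/4)·(1/2) = 1/8 each.
If it is under cup 4 (prior 1/4): the dealer opened cup 4, so this case is ruled out; weight (1/4)·0 = 0.
The weights sum to 1/3.
So P(the pea under cup 3 | the dealer opened cup 4) = (1/8) / (1/3) = 3/8.

3/8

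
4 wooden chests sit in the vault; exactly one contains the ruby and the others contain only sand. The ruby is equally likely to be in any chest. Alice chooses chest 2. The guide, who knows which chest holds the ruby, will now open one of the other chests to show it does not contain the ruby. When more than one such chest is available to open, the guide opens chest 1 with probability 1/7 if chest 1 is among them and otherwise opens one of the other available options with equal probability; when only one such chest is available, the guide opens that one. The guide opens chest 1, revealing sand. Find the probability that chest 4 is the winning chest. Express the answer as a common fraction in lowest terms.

1/3

Condition on the true location of the ruby.
If it is in chest 1 (prior 1/4): the guide opened chest 1, so this case is ruled out; weight (1/4)·0 = 0.
If it is in any of chests 2, 3, and 4 (prior 1/4 each): chest 1 is available, opened with probability 1/7; weight (1/4)·(1/7) = 1/28 each.
The weights sum to 3/28.
So P(the ruby in chest 4 | the guide opened chest 1) = (1/28) / (3/28) = 1/3.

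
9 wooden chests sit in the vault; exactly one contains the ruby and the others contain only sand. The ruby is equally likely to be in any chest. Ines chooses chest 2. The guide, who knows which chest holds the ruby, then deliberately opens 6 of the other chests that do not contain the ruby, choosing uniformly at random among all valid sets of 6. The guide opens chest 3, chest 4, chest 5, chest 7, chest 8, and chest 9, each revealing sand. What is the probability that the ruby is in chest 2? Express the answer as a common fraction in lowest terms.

1/9

Consider each possible location of the ruby in turn.
If it is in either of chests 1 and 6 (prior 1/9 each): the guide has 7 equally likely choices, so probability 1/7; weight (1/9)·(1/7) = 1/63 each.
If it is in chest 2 (prior 1/9): the guide has 28 equally likely choices, so probability 1/28; weight (1/9)·(1/28) = 1/252.
If it is in any of chests 3, 4, 5, 7, 8, and 9 (prior 1/9 each): that chest was opened and seen not to hold the prize — ruled out; weight (1/9)·0 = 0 each.
The weights sum to 1/28.
So P(the ruby in chest 2 | the guide opened chest 3, chest 4, chest 5, chest 7, chest 8, and chest 9) = (1/252) / (1/28) = 1/9.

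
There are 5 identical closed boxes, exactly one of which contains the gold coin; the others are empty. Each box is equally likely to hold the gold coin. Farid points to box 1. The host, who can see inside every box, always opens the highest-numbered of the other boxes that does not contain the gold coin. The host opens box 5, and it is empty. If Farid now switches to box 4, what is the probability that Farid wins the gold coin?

Consider each possible location of the gold coin in turn.
If it is in any of boxes 1, 2, 3, and 4 (prior 1/5 each): box 5 is the highest-numbered option available, probability 1; weight (1/5)·1 = 1/5 each.
If it is in box 5 (prior 1/5): the host opened box 5, so this case is ruled out; weight (1/5)·0 = 0.
The weights sum to 4/5.
So P(the gold coin in box 4 | the host opened box 5) = (1/5) / (4/5) = 1/4.

1/4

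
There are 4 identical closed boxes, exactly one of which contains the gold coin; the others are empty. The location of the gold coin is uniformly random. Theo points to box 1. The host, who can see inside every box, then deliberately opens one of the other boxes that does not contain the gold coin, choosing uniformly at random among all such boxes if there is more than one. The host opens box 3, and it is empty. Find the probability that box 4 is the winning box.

Apply Bayes' rule, conditioning on where the gold coin actually is.
If it is in box 1 (prior 1/4): the host has 3 equally likely choices, so probability 1/3; weight (1/4)·(1/3) = 1/12.
If it is in either of boxes 2 and 4 (prior 1/4 each): the host has 2 equally likely choices, so probability 1/2; weight (1/4)·(1/2) = 1/8 each.
If it is in box 3 (prior 1/4): the host opened box 3, so this case is ruled out; weight (1/4)·0 = 0.
The weights sum to 1/3.
So P(the gold coin in box 4 | the host opened box 3) = (1/8) / (1/3) = 3/8.

3/8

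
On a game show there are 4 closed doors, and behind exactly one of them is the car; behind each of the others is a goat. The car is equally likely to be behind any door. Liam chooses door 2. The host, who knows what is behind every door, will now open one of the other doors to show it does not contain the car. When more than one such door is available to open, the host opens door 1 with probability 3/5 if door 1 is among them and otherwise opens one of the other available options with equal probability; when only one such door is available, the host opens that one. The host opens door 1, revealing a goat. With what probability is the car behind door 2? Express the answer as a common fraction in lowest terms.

Condition on the true location of the car.
If it is behind door 1 (prior 1/4): the host opened door 1, so this case is ruled out; weight (1/4)·0 = 0.
If it is behind any of doors 2, 3, and 4 (prior 1/4 each): door 1 is available, opened with probability 3/5; weight (1/4)·(3/5) = 3/20 each.
The weights sum to 9/20.
So P(the car behind door 2 | the host opened door 1) = (3/20) / (9/20) = 1/3.

1/3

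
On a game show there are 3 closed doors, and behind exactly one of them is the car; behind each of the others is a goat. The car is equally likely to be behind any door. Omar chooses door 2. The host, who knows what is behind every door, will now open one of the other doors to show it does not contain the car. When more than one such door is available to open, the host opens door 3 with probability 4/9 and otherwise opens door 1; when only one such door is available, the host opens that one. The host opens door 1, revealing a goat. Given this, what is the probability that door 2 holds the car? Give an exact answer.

5/14

Consider each possible location of the car in turn.
If it is behind door 1 (prior 1/3): the host opened door 1, so this case is ruled out; weight (1/3)·0 = 0.
If it is behind door 2 (prior 1/3): door 3 is available but not opened, probability 5/9; weight (1/3)·(5/9) = 5/27.
If it is behind door 3 (prior 1/3): only door 1 is available, probability 1; weight (1/3)·1 = 1/3.
The weights sum to 14/27.
So P(the car behind door 2 | the host opened door 1) = (5/27) / (14/27) = 5/14.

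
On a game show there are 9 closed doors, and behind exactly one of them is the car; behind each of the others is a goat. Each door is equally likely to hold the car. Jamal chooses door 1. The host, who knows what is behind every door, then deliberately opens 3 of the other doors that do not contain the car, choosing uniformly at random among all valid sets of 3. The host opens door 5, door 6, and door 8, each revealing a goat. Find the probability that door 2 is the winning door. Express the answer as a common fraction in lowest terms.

Condition on the true location of the car.
If it is behind door 1 (prior 1/9): the host has 56 equally likely choices, so probability 1/56; weight (1/9)·(1/56) = 1/504.
If it is behind any of doors 2, 3, 4, 7, and 9 (prior 1/9 each): the host has 35 equally likely choices, so probability 1/35; weight (1/9)·(1/35) = 1/315 each.
If it is behind any of doors 5, 6, and 8 (prior 1/9 each): that door was opened and seen not to hold the prize — ruled out; weight (1/9)·0 = 0 each.
The weights sum to 1/56.
So P(the car behind door 2 | the host opened door 5, door 6, and door 8) = (1/315) / (1/56) = 8/45.

8/45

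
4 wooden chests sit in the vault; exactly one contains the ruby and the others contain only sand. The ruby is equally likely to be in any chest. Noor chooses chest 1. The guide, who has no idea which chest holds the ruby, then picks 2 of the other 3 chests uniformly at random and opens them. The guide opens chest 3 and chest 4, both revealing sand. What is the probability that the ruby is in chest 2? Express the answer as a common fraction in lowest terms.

Apply Bayes' rule, conditioning on where the ruby actually is.
If it is in either of chests 1 and 2 (prior 1/4 each): the guide picks exactly this set with probability 1/3 regardless, and none is the prize; weight (1/4)·(1/3) = 1/12 each.
If it is in either of chests 3 and 4 (prior 1/4 each): that chest was opened and seen not to hold the prize — ruled out; weight (1/4)·0 = 0 each.
The weights sum to 1/6.
So P(the ruby in chest 2 | the guide opened chest 3 and chest 4) = (1/12) / (1/6) = 1/2.

1/2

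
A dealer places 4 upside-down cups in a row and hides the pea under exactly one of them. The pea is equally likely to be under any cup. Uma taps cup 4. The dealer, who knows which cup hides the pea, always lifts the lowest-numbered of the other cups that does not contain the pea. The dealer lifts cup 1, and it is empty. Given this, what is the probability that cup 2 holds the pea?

Apply Bayes' rule, conditioning on where the pea actually is.
If it is under cup 1 (prior 1/4): the dealer opened cup 1, so this case is ruled out; weight (1/4)·0 = 0.
If it is under any of cups 2, 3, and 4 (prior 1/4 each): cup 1 is the lowest-numbered option available, probability 1; weight (1/4)·1 = 1/4 each.
The weights sum to 3/4.
So P(the pea under cup 2 | the dealer opened cup 1) = (1/4) / (3/4) = 1/3.

1/3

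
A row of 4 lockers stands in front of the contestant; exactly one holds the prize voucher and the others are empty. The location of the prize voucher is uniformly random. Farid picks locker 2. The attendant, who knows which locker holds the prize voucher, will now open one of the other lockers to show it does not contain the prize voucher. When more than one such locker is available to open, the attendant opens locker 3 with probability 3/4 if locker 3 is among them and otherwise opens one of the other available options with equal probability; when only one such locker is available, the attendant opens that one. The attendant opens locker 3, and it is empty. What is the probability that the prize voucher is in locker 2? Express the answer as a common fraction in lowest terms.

Condition on the true location of the prize voucher.
If it is in any of lockers 1, 2, and 4 (prior 1/4 each): locker 3 is available, opened with probability 3/4; weight (1/4)·(3/4) = 3/16 each.
If it is in locker 3 (prior 1/4): the attendant opened locker 3, so this case is ruled out; weight (1/4)·0 = 0.
The weights sum to 9/16.
So P(the prize voucher in locker 2 | the attendant opened locker 3) = (3/16) / (9/16) = 1/3.

1/3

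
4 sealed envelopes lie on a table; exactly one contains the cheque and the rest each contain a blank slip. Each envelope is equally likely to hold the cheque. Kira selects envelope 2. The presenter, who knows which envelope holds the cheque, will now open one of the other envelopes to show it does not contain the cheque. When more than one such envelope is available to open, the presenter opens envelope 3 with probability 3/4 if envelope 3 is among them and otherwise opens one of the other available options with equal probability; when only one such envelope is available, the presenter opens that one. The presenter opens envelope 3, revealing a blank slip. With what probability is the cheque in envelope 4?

1/3

Condition on the true location of the cheque.
If it is in any of envelopes 1, 2, and 4 (prior 1/4 each): envelope 3 is available, opened with probability 3/4; weight (1/4)·(3/4) = 3/16 each.
If it is in envelope 3 (prior 1/4): the presenter opened envelope 3, so this case is ruled out; weight (1/4)·0 = 0.
The weights sum to 9/16.
So P(the cheque in envelope 4 | the presenter opened envelope 3) = (3/16) / (9/16) = 1/3.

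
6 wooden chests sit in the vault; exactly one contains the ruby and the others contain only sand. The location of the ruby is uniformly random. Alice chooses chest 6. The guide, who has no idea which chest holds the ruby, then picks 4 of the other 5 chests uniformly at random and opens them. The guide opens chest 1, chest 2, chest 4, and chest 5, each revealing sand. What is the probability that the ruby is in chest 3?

Condition on the true location of the ruby.
If it is in any of chests 1, 2, 4, and 5 (prior 1/6 each): that chest was opened and seen not to hold the prize — ruled out; weight (1/6)·0 = 0 each.
If it is in either of chests 3 and 6 (prior 1/6 each): the guide picks exactly this set with probability 1/5 regardless, and none is the prize; weight (1/6)·(1/5) = 1/30 each.
The weights sum to 1/15.
So P(the ruby in chest 3 | the guide opened chest 1, chest 2, chest 4, and chest 5) = (1/30) / (1/15) = 1/2.

1/2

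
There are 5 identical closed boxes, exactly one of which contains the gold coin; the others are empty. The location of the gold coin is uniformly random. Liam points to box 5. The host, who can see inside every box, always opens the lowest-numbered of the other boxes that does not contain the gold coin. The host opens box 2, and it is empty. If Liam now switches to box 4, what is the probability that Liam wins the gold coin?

0

Consider each possible location of the gold coin in turn.
If it is in box 1 (prior 1/5): box 2 is the lowest-numbered option available, probability 1; weight (1/5)·1 = 1/5.
If it is in box 2 (prior 1/5): the host opened box 2, so this case is ruled out; weight (1/5)·0 = 0.
If it is in any of boxes 3, 4, and 5 (prior 1/5 each): the host would have opened box 1 instead, probability 0; weight (1/5)·0 = 0 each.
The weights sum to 1/5.
So P(the gold coin in box 4 | the host opened box 2) = 0 / (1/5) = 0.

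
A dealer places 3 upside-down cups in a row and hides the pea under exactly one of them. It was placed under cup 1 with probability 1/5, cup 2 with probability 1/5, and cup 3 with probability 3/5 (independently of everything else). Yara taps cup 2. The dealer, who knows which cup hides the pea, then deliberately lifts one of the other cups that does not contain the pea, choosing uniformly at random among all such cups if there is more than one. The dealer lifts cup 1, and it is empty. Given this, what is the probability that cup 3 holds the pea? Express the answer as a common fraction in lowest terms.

Condition on the true location of the pea.
If it is under cup 1 (prior 1/5): the dealer opened cup 1, so this case is ruled out; weight (1/5)·0 = 0.
If it is under cup 2 (prior 1/5): the dealer has 2 equally likely choices, so probability 1/2; weight (1/5)·(1/2) = 1/10.
If it is under cup 3 (prior 3/5): the dealer has no choice, probability 1; weight (3/5)·1 = 3/5.
The weights sum to 7/10.
So P(the pea under cup 3 | the dealer opened cup 1) = (3/5) / (7/10) = 6/7.

6/7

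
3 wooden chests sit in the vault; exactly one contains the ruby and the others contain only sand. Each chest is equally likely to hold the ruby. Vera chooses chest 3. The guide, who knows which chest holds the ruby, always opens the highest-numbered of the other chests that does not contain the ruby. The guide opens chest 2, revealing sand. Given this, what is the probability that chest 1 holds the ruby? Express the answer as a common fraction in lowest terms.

Consider each possible location of the ruby in turn.
If it is in either of chests 1 and 3 (prior 1/3 each): chest 2 is the highest-numbered option available, probability 1; weight (1/3)·1 = 1/3 each.
If it is in chest 2 (prior 1/3): the guide opened chest 2, so this case is ruled out; weight (1/3)·0 = 0.
The weights sum to 2/3.
So P(the ruby in chest 1 | the guide opened chest 2) = (1/3) / (2/3) = 1/2.

1/2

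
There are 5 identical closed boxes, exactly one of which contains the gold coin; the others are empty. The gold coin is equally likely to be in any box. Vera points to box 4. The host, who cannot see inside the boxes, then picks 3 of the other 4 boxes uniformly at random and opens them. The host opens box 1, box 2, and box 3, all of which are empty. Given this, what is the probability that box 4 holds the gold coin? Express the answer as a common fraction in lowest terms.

Because the host chose which boxes to open without knowing where the gold coin is, the choice is independent of the prize location. Learning that none of the 3 opened boxes holds the gold coin simply rules out those 3 locations and leaves the remaining 2 boxes still equally likely by symmetry.
So P(the gold coin in box 4) = 1/2.

1/2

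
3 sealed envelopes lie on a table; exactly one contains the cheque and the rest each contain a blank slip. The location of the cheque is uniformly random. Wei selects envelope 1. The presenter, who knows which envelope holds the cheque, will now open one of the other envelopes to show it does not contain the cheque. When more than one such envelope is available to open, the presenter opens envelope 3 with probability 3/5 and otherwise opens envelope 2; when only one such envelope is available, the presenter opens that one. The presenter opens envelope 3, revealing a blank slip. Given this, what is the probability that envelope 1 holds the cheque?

3/8

Condition on the true location of the cheque.
If it is in envelope 1 (prior 1/3): envelope 3 is available, opened with probability 3/5; weight (1/3)·(3/5) = 1/5.
If it is in envelope 2 (prior 1/3): only envelope 3 is available, probability 1; weight (1/3)·1 = 1/3.
If it is in envelope 3 (prior 1/3): the presenter opened envelope 3, so this case is ruled out; weight (1/3)·0 = 0.
The weights sum to 8/15.
So P(the cheque in envelope 1 | the presenter opened envelope 3) = (1/5) / (8/15) = 3/8.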